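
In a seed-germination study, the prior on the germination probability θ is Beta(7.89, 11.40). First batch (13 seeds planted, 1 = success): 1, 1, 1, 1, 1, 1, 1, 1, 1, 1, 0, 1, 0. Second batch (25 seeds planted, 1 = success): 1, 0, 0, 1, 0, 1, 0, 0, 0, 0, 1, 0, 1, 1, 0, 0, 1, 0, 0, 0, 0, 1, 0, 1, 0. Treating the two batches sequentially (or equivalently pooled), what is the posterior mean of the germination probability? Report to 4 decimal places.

0.4868

The Beta prior is conjugate to a Binomial/Bernoulli likelihood; the update adds successes to α and failures to β.
After batch 1: Beta(7.89+11, 11.40+2) = Beta(18.89, 13.40).
After batch 2: Beta(18.89+9, 13.40+16) = Beta(27.89, 29.40).
Posterior mean = α/(α+β) = 27.89/57.29 = 0.4868.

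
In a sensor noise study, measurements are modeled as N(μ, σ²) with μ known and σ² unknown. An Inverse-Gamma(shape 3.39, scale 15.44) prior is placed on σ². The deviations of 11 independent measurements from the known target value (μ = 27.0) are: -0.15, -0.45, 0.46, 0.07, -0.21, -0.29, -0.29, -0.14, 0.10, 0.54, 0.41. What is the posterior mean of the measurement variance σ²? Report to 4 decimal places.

With known mean μ and an Inverse-Gamma(α, β) prior on σ², the Normal likelihood is conjugate: posterior is Inv-Gamma(α + n/2, β + Σ(xᵢ−μ)²/2).
Σ(xᵢ−μ)² = (-0.15)² + (-0.45)² + (0.46)² + (0.07)² + (-0.21)² + (-0.29)² + (-0.29)² + (-0.14)² + (0.10)² + (0.54)² + (0.41)² = 1.1431.
Posterior: Inv-Gamma(3.39 + 11/2, 15.44 + 1.1431/2) = Inv-Gamma(8.89, 16.01155).
E[σ²|data] = β/(α−1) = 16.01155/7.89 = 2.0293.

2.0293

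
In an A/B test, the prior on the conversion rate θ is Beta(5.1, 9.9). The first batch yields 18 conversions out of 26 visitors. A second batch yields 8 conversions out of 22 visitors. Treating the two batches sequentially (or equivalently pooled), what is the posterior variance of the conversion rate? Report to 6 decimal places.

0.003906

The Beta prior is conjugate to a Binomial/Bernoulli likelihood; the update adds successes to α and failures to β.
After batch 1: Beta(5.1+18, 9.9+8) = Beta(23.1, 17.9).
After batch 2: Beta(23.1+8, 17.9+14) = Beta(31.1, 31.9).
Var = αβ/((α+β)²(α+β+1)) = 31.1·31.9/(63.0²·64.0) = 0.003906.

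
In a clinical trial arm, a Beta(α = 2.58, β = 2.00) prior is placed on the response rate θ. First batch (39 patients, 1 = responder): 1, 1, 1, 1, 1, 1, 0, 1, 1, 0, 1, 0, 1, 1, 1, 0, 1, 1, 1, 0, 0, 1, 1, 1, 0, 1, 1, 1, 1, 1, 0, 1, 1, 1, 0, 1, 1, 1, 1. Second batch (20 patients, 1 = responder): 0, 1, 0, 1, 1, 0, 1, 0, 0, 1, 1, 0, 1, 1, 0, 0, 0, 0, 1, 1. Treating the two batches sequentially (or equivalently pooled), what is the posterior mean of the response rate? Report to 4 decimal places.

0.6697

The Beta prior is conjugate to a Binomial/Bernoulli likelihood; the update adds successes to α and failures to β.
After batch 1: Beta(2.58+30, 2.00+9) = Beta(32.58, 11.00).
After batch 2: Beta(32.58+10, 11.00+10) = Beta(42.58, 21.00).
Posterior mean = α/(α+β) = 42.58/63.58 = 0.6697.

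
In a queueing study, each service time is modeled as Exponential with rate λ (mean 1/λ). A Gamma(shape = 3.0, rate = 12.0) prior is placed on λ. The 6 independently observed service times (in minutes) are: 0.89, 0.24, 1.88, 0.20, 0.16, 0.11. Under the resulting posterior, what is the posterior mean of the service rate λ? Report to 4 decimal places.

0.5814

With a Gamma(shape α, rate β) prior on the exponential rate λ, the posterior after n observations with total T = Σxᵢ is Gamma(α+n, β+T).
Sum of observations T = 3.48 minutes; n = 6.
Posterior: Gamma(3.0+6, 12.0+3.48) = Gamma(9.0, 15.48).
Posterior mean of λ = α/β = 9.0/15.48 = 0.5814.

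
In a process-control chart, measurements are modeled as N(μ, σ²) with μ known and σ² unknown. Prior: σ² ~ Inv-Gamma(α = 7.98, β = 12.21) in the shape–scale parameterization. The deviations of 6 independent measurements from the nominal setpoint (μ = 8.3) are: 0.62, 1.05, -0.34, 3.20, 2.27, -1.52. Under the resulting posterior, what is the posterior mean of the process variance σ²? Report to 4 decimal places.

With known mean μ and an Inverse-Gamma(α, β) prior on σ², the Normal likelihood is conjugate: posterior is Inv-Gamma(α + n/2, β + Σ(xᵢ−μ)²/2).
Σ(xᵢ−μ)² = (0.62)² + (1.05)² + (-0.34)² + (3.20)² + (2.27)² + (-1.52)² = 19.3058.
Posterior: Inv-Gamma(7.98 + 6/2, 12.21 + 19.3058/2) = Inv-Gamma(10.98, 21.86290).
E[σ²|data] = β/(α−1) = 21.86290/9.98 = 2.1907.

2.1907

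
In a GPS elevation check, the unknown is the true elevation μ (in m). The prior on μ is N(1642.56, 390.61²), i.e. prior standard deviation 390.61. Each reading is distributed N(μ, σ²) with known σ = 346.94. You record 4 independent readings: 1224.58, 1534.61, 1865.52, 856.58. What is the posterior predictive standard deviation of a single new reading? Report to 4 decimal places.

381.4473

For Normal data with known variance σ², a Normal(μ₀, σ₀²) prior on μ is conjugate. Posterior precision = 1/σ₀² + n/σ²; posterior mean is the precision-weighted average of μ₀ and x̄.
σ₀² = 390.61² = 152576.1721, σ² = 346.94² = 120367.3636; σ² + n·σ₀² = 120367.3636 + 4·152576.1721 = 730672.052.
Posterior precision = 1/σ₀² + n/σ² = 1/152576.1721 + 4/120367.3636 = (σ² + n·σ₀²)/(σ₀²σ²) = 730672.052/(152576.1721·120367.3636); posterior variance σₙ² = σ₀²σ²/(σ² + n·σ₀²) = 152576.1721·120367.3636/730672.052 = 25134.657243.
Predictive variance for one new observation = σₙ² + σ² = 152576.1721·120367.3636/730672.052 + 120367.3636 = σ²·(σ₀² + 730672.052)/730672.052 = 120367.3636·883248.2241/730672.052 = 145502.020843; SD = √(120367.3636·883248.2241/730672.052) = 381.4473.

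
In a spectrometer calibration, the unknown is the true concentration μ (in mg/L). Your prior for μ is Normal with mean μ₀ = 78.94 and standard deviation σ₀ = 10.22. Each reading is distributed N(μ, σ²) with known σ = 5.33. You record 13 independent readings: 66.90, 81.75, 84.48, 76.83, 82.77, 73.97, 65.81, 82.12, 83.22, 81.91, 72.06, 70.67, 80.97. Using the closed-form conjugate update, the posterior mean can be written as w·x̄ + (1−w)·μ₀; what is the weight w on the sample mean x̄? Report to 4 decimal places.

0.9795

For Normal data with known variance σ², a Normal(μ₀, σ₀²) prior on μ is conjugate. Posterior precision = 1/σ₀² + n/σ²; posterior mean is the precision-weighted average of μ₀ and x̄.
σ₀² = 10.22² = 104.4484, σ² = 5.33² = 28.4089. Prior precision 1/σ₀² = 1/104.4484; data precision n/σ² = 13/28.4089.
w = (n/σ²)/(1/σ₀² + n/σ²) = n·σ₀²/(σ² + n·σ₀²) = 13·104.4484/(28.4089 + 13·104.4484) = 1357.8292/1386.2381 = 0.9795.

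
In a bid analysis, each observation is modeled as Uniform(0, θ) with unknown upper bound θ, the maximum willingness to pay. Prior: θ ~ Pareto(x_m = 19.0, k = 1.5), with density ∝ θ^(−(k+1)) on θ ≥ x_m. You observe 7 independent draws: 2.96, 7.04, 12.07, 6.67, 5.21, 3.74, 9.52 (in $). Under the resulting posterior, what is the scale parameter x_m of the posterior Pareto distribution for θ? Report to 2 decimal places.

19.00

A Pareto(scale x_m, shape k) prior on the upper bound θ of Uniform(0, θ) is conjugate: posterior is Pareto(max(x_m, max xᵢ), k + n).
Sample maximum = 12.07; prior scale x_m = 19.0 → posterior scale = max = 19.00.
Posterior shape = 1.5 + 7 = 8.5.
Posterior scale x_m = 19.00.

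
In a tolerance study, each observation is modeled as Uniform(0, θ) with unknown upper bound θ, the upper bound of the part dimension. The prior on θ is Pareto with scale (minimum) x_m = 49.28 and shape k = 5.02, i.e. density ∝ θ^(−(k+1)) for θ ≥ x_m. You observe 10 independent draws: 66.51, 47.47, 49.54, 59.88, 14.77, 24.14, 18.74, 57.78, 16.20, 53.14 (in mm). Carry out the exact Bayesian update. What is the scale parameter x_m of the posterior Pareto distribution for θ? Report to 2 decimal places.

66.51

A Pareto(scale x_m, shape k) prior on the upper bound θ of Uniform(0, θ) is conjugate: posterior is Pareto(max(x_m, max xᵢ), k + n).
Sample maximum = 66.51; prior scale x_m = 49.28 → posterior scale = max = 66.51.
Posterior shape = 5.02 + 10 = 15.02.
Posterior scale x_m = 66.51.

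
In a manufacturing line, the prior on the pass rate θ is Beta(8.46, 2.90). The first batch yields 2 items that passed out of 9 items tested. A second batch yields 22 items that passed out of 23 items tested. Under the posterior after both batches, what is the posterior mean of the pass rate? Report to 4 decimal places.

0.7486

The Beta prior is conjugate to a Binomial/Bernoulli likelihood; the update adds successes to α and failures to β.
After batch 1: Beta(8.46+2, 2.90+7) = Beta(10.46, 9.90).
After batch 2: Beta(10.46+22, 9.90+1) = Beta(32.46, 10.90).
Posterior mean = α/(α+β) = 32.46/43.36 = 0.7486.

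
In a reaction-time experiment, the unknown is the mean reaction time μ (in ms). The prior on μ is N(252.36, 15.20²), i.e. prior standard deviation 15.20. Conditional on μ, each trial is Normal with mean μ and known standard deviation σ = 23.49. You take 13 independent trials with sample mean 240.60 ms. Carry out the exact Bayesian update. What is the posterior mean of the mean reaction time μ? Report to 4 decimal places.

242.4251

For Normal data with known variance σ², a Normal(μ₀, σ₀²) prior on μ is conjugate. Posterior precision = 1/σ₀² + n/σ²; posterior mean is the precision-weighted average of μ₀ and x̄.
n·x̄ = 13·240.60 = 3127.8.
σ₀² = 15.20² = 231.04, σ² = 23.49² = 551.7801; σ² + n·σ₀² = 551.7801 + 13·231.04 = 3555.3001.
Posterior mean = (μ₀/σ₀² + n·x̄/σ²)/(1/σ₀² + n/σ²) = (σ²·μ₀ + σ₀²·n·x̄)/(σ² + n·σ₀²) = (551.7801·252.36 + 231.04·3127.8)/3555.3001 = 861894.138036/3555.3001 = 242.4251.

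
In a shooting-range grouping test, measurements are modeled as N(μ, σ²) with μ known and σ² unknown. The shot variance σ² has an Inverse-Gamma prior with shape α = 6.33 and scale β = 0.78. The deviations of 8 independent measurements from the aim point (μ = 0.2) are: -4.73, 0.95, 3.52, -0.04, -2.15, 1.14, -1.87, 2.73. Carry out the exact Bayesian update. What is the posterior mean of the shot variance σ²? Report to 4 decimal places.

2.8992

With known mean μ and an Inverse-Gamma(α, β) prior on σ², the Normal likelihood is conjugate: posterior is Inv-Gamma(α + n/2, β + Σ(xᵢ−μ)²/2).
Σ(xᵢ−μ)² = (-4.73)² + (0.95)² + (3.52)² + (-0.04)² + (-2.15)² + (1.14)² + (-1.87)² + (2.73)² = 52.5393.
Posterior: Inv-Gamma(6.33 + 8/2, 0.78 + 52.5393/2) = Inv-Gamma(10.33, 27.04965).
E[σ²|data] = β/(α−1) = 27.04965/9.33 = 2.8992.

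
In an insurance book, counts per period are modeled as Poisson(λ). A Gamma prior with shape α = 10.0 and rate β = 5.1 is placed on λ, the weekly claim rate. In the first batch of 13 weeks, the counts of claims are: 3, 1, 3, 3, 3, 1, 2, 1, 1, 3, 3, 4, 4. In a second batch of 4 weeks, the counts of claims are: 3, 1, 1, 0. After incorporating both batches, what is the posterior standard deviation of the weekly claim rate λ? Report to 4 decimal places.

0.3102

With a Gamma(shape α, rate β) prior, the Poisson likelihood is conjugate: the posterior is Gamma(α + ΣXᵢ, β + n).
Batch 1: sum of counts S = 32 over n = 13 weeks.
After batch 1: Gamma(α+S, β+n) = Gamma(10.0+32, 5.1+13) = Gamma(42.0, 18.1).
Batch 2: sum of counts S = 5 over n = 4 weeks.
After batch 2: Gamma(α+S, β+n) = Gamma(42.0+5, 18.1+4) = Gamma(47.0, 22.1).
SD = √α/β = √47.0/22.1 = 0.3102.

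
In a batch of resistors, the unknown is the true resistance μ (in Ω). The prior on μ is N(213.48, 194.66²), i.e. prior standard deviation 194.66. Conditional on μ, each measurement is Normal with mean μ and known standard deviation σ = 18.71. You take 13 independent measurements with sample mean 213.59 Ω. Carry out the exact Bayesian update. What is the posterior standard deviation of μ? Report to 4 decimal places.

5.1874

For Normal data with known variance σ², a Normal(μ₀, σ₀²) prior on μ is conjugate. Posterior precision = 1/σ₀² + n/σ²; posterior mean is the precision-weighted average of μ₀ and x̄.
σ₀² = 194.66² = 37892.5156, σ² = 18.71² = 350.0641; σ² + n·σ₀² = 350.0641 + 13·37892.5156 = 492952.7669.
Posterior precision = 1/σ₀² + n/σ² = 1/37892.5156 + 13/350.0641 = (σ² + n·σ₀²)/(σ₀²σ²) = 492952.7669/(37892.5156·350.0641); posterior variance σₙ² = σ₀²σ²/(σ² + n·σ₀²) = 37892.5156·350.0641/492952.7669 = 26.908885.
Posterior SD = √σₙ² = √(37892.5156·350.0641/492952.7669) = 5.1874.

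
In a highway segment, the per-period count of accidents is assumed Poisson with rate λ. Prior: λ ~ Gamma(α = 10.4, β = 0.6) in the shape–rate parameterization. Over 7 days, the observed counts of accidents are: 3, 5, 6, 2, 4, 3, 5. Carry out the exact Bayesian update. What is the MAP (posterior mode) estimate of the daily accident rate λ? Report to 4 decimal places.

With a Gamma(shape α, rate β) prior, the Poisson likelihood is conjugate: the posterior is Gamma(α + ΣXᵢ, β + n).
Sum of counts S = 28 over n = 7 days.
Posterior: Gamma(α+S, β+n) = Gamma(10.4+28, 0.6+7) = Gamma(38.4, 7.6).
Mode of Gamma(α,β) for α≥1 is (α−1)/β = 37.4/7.6 = 4.9211.

4.9211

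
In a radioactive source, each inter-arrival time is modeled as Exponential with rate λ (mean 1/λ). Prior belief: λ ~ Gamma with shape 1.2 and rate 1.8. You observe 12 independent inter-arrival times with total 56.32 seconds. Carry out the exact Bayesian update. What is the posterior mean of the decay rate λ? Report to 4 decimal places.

With a Gamma(shape α, rate β) prior on the exponential rate λ, the posterior after n observations with total T = Σxᵢ is Gamma(α+n, β+T).
Posterior: Gamma(1.2+12, 1.8+56.32) = Gamma(13.2, 58.12).
Posterior mean of λ = α/β = 13.2/58.12 = 0.2271.

0.2271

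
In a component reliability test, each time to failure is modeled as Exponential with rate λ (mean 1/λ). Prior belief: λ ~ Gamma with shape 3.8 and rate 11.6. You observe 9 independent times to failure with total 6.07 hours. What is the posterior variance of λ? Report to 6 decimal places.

With a Gamma(shape α, rate β) prior on the exponential rate λ, the posterior after n observations with total T = Σxᵢ is Gamma(α+n, β+T).
Posterior: Gamma(3.8+9, 11.6+6.07) = Gamma(12.8, 17.67).
Var = α/β² = 0.040996.

0.040996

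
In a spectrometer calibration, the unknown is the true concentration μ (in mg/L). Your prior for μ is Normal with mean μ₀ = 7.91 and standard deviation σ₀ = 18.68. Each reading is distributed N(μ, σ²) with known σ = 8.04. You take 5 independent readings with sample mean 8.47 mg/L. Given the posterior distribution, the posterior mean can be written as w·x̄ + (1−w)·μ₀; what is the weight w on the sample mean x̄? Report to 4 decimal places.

0.9643

For Normal data with known variance σ², a Normal(μ₀, σ₀²) prior on μ is conjugate. Posterior precision = 1/σ₀² + n/σ²; posterior mean is the precision-weighted average of μ₀ and x̄.
σ₀² = 18.68² = 348.9424, σ² = 8.04² = 64.6416. Prior precision 1/σ₀² = 1/348.9424; data precision n/σ² = 5/64.6416.
w = (n/σ²)/(1/σ₀² + n/σ²) = n·σ₀²/(σ² + n·σ₀²) = 5·348.9424/(64.6416 + 5·348.9424) = 1744.712/1809.3536 = 0.9643.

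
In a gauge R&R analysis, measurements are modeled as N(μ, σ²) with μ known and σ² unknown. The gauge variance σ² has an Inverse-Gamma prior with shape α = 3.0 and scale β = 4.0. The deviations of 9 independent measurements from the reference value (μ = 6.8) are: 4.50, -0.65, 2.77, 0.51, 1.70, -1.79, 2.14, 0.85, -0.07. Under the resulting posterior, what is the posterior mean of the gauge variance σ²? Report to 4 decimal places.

3.6928

With known mean μ and an Inverse-Gamma(α, β) prior on σ², the Normal likelihood is conjugate: posterior is Inv-Gamma(α + n/2, β + Σ(xᵢ−μ)²/2).
Σ(xᵢ−μ)² = (4.50)² + (-0.65)² + (2.77)² + (0.51)² + (1.70)² + (-1.79)² + (2.14)² + (0.85)² + (-0.07)² = 40.0066.
Posterior: Inv-Gamma(3.0 + 9/2, 4.0 + 40.0066/2) = Inv-Gamma(7.50, 24.00330).
E[σ²|data] = β/(α−1) = 24.00330/6.50 = 3.6928.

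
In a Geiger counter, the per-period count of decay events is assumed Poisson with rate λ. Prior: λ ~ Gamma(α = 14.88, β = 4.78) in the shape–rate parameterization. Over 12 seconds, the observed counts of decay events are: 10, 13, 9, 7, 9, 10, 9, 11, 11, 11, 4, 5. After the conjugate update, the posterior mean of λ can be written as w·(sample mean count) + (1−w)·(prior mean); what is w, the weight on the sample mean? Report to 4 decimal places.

With a Gamma(shape α, rate β) prior, the Poisson likelihood is conjugate: the posterior is Gamma(α + ΣXᵢ, β + n).
Posterior mean = (α₀+S)/(β₀+n) = [n/(β₀+n)]·(S/n) + [β₀/(β₀+n)]·(α₀/β₀), so only n and β₀ enter the weight.
Weight on data w = n/(β₀+n) = 12/(4.78+12) = 12/16.78 = 0.7151.

0.7151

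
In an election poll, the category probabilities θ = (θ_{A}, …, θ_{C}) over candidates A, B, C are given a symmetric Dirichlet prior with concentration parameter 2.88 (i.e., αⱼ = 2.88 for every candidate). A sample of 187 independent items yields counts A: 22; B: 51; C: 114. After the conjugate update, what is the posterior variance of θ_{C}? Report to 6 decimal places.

The Dirichlet prior is conjugate to the Multinomial likelihood: each posterior αⱼ = prior αⱼ + observed count nⱼ.
Posterior concentration: (24.88, 53.88, 116.88), total = 195.64.
Var[θ_j] = α_j(Σα−α_j)/((Σα)²(Σα+1)) = 116.88·78.76/(195.64²·196.64) = 0.001223.

0.001223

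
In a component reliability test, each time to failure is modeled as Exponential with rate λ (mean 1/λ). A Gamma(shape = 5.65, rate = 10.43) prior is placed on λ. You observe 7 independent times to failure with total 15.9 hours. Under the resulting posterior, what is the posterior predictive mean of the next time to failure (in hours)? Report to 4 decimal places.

2.2601

With a Gamma(shape α, rate β) prior on the exponential rate λ, the posterior after n observations with total T = Σxᵢ is Gamma(α+n, β+T).
Posterior: Gamma(5.65+7, 10.43+15.9) = Gamma(12.65, 26.33).
The predictive distribution for the next observation is Lomax; its mean is β/(α−1) = 26.33/11.65 = 2.2601.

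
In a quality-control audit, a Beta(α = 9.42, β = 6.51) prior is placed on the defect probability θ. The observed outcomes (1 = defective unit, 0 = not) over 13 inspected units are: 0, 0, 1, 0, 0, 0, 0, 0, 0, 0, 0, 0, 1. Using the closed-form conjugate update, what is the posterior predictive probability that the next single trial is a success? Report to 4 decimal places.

The Beta prior is conjugate to a Binomial/Bernoulli likelihood; the update adds successes to α and failures to β.
Posterior: Beta(α+k, β+n−k) = Beta(9.42+2, 6.51+11) = Beta(11.42, 17.51).
For a single future Bernoulli trial, P(success | data) = α/(α+β) = 0.3947.

0.3947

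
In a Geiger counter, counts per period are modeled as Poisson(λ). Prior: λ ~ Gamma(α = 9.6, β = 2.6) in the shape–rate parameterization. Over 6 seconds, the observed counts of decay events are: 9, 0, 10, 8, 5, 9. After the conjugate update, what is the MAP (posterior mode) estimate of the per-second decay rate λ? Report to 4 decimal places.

With a Gamma(shape α, rate β) prior, the Poisson likelihood is conjugate: the posterior is Gamma(α + ΣXᵢ, β + n).
Sum of counts S = 41 over n = 6 seconds.
Posterior: Gamma(α+S, β+n) = Gamma(9.6+41, 2.6+6) = Gamma(50.6, 8.6).
Mode of Gamma(α,β) for α≥1 is (α−1)/β = 49.6/8.6 = 5.7674.

5.7674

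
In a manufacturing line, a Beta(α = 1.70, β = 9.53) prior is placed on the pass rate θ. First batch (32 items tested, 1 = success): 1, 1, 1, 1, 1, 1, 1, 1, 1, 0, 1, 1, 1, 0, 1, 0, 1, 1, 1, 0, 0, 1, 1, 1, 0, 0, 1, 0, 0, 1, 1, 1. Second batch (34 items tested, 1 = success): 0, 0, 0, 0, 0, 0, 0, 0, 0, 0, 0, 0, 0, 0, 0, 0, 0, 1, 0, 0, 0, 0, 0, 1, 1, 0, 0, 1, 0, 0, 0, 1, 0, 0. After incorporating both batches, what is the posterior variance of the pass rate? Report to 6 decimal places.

0.003025

The Beta prior is conjugate to a Binomial/Bernoulli likelihood; the update adds successes to α and failures to β.
After batch 1: Beta(1.70+23, 9.53+9) = Beta(24.70, 18.53).
After batch 2: Beta(24.70+5, 18.53+29) = Beta(29.70, 47.53).
Var = αβ/((α+β)²(α+β+1)) = 29.70·47.53/(77.23²·78.23) = 0.003025.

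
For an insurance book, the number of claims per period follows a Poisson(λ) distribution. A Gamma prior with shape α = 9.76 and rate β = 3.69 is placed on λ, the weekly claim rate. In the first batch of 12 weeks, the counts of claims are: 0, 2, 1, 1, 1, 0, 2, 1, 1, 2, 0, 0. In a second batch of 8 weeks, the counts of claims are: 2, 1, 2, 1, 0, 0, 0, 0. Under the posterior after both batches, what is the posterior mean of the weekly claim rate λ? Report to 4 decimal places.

With a Gamma(shape α, rate β) prior, the Poisson likelihood is conjugate: the posterior is Gamma(α + ΣXᵢ, β + n).
Batch 1: sum of counts S = 11 over n = 12 weeks.
After batch 1: Gamma(α+S, β+n) = Gamma(9.76+11, 3.69+12) = Gamma(20.76, 15.69).
Batch 2: sum of counts S = 6 over n = 8 weeks.
After batch 2: Gamma(α+S, β+n) = Gamma(20.76+6, 15.69+8) = Gamma(26.76, 23.69).
Posterior mean = α/β = 26.76/23.69 = 1.1296.

1.1296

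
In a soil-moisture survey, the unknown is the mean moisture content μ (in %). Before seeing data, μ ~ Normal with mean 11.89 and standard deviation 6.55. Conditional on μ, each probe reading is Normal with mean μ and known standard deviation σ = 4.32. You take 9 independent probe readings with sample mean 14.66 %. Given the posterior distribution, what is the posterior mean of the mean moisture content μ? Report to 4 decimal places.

For Normal data with known variance σ², a Normal(μ₀, σ₀²) prior on μ is conjugate. Posterior precision = 1/σ₀² + n/σ²; posterior mean is the precision-weighted average of μ₀ and x̄.
n·x̄ = 9·14.66 = 131.94.
σ₀² = 6.55² = 42.9025, σ² = 4.32² = 18.6624; σ² + n·σ₀² = 18.6624 + 9·42.9025 = 404.7849.
Posterior mean = (μ₀/σ₀² + n·x̄/σ²)/(1/σ₀² + n/σ²) = (σ²·μ₀ + σ₀²·n·x̄)/(σ² + n·σ₀²) = (18.6624·11.89 + 42.9025·131.94)/404.7849 = 5882.451786/404.7849 = 14.5323.

14.5323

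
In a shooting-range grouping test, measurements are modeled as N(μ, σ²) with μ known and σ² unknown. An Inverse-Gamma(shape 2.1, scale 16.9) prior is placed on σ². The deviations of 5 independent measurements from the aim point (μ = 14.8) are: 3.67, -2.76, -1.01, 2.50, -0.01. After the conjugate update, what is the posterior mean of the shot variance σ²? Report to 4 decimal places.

With known mean μ and an Inverse-Gamma(α, β) prior on σ², the Normal likelihood is conjugate: posterior is Inv-Gamma(α + n/2, β + Σ(xᵢ−μ)²/2).
Σ(xᵢ−μ)² = (3.67)² + (-2.76)² + (-1.01)² + (2.50)² + (-0.01)² = 28.3567.
Posterior: Inv-Gamma(2.1 + 5/2, 16.9 + 28.3567/2) = Inv-Gamma(4.60, 31.07835).
E[σ²|data] = β/(α−1) = 31.07835/3.60 = 8.6329.

8.6329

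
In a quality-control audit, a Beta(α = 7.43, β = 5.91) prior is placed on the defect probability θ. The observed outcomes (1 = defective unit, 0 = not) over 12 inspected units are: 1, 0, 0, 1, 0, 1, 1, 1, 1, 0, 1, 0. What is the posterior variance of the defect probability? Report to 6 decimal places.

The Beta prior is conjugate to a Binomial/Bernoulli likelihood; the update adds successes to α and failures to β.
Posterior: Beta(α+k, β+n−k) = Beta(7.43+7, 5.91+5) = Beta(14.43, 10.91).
Var = αβ/((α+β)²(α+β+1)) = 14.43·10.91/(25.34²·26.34) = 0.009308.

0.009308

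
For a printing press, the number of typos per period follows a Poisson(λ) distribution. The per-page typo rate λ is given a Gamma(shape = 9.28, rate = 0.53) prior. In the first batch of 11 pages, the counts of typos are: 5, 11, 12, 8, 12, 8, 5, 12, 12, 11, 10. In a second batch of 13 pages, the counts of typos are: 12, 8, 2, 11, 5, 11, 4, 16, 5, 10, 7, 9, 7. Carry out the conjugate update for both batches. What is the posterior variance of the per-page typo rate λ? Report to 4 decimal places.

With a Gamma(shape α, rate β) prior, the Poisson likelihood is conjugate: the posterior is Gamma(α + ΣXᵢ, β + n).
Batch 1: sum of counts S = 106 over n = 11 pages.
After batch 1: Gamma(α+S, β+n) = Gamma(9.28+106, 0.53+11) = Gamma(115.28, 11.53).
Batch 2: sum of counts S = 107 over n = 13 pages.
After batch 2: Gamma(α+S, β+n) = Gamma(115.28+107, 11.53+13) = Gamma(222.28, 24.53).
Var = α/β² = 222.28/24.53² = 0.3694.

0.3694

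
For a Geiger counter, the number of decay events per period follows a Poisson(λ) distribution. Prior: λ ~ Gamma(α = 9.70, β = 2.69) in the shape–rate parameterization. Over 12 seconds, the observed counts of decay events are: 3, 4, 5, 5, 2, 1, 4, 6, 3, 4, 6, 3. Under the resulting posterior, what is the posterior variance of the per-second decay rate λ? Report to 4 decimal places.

0.2581

With a Gamma(shape α, rate β) prior, the Poisson likelihood is conjugate: the posterior is Gamma(α + ΣXᵢ, β + n).
Sum of counts S = 46 over n = 12 seconds.
Posterior: Gamma(α+S, β+n) = Gamma(9.70+46, 2.69+12) = Gamma(55.70, 14.69).
Var = α/β² = 55.70/14.69² = 0.2581.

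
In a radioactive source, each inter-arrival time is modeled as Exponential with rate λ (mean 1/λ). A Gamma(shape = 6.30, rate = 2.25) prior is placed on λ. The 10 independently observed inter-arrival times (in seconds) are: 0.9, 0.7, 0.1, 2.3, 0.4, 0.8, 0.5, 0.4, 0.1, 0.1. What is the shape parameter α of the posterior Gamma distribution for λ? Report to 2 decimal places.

16.30

With a Gamma(shape α, rate β) prior on the exponential rate λ, the posterior after n observations with total T = Σxᵢ is Gamma(α+n, β+T).
Sum of observations T = 6.3 seconds; n = 10.
Posterior: Gamma(6.30+10, 2.25+6.3) = Gamma(16.30, 8.55).
Posterior α = 16.30.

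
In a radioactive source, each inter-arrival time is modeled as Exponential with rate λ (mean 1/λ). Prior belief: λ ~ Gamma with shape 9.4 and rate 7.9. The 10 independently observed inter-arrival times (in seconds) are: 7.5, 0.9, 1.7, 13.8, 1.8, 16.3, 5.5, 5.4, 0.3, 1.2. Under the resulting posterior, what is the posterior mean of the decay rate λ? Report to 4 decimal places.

With a Gamma(shape α, rate β) prior on the exponential rate λ, the posterior after n observations with total T = Σxᵢ is Gamma(α+n, β+T).
Sum of observations T = 54.4 seconds; n = 10.
Posterior: Gamma(9.4+10, 7.9+54.4) = Gamma(19.4, 62.3).
Posterior mean of λ = α/β = 19.4/62.3 = 0.3114.

0.3114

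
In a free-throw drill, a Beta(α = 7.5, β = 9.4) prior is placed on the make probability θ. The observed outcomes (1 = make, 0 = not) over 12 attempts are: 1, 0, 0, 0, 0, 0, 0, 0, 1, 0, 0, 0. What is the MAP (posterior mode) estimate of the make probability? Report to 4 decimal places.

0.3160

The Beta prior is conjugate to a Binomial/Bernoulli likelihood; the update adds successes to α and failures to β.
Posterior: Beta(α+k, β+n−k) = Beta(7.5+2, 9.4+10) = Beta(9.5, 19.4).
Mode of Beta(a,b) for a,b>1 is (a−1)/(a+b−2) = 8.5/26.9 = 0.3160.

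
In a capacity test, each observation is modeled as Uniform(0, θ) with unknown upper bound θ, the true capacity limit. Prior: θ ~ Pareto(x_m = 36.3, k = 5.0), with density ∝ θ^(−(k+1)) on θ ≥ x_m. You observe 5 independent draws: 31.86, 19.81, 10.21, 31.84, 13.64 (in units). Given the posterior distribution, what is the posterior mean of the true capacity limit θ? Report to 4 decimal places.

40.3333

A Pareto(scale x_m, shape k) prior on the upper bound θ of Uniform(0, θ) is conjugate: posterior is Pareto(max(x_m, max xᵢ), k + n).
Sample maximum = 31.86; prior scale x_m = 36.3 → posterior scale = max = 36.30.
Posterior shape = 5.0 + 5 = 10.0.
E[θ|data] = k·x_m/(k−1) = 10.0·36.30/9.0 = 40.3333.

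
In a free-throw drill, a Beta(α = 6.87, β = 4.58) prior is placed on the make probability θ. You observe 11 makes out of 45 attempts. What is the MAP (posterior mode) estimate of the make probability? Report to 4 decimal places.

0.3098

The Beta prior is conjugate to a Binomial/Bernoulli likelihood; the update adds successes to α and failures to β.
Posterior: Beta(α+k, β+n−k) = Beta(6.87+11, 4.58+34) = Beta(17.87, 38.58).
Mode of Beta(a,b) for a,b>1 is (a−1)/(a+b−2) = 16.87/54.45 = 0.3098.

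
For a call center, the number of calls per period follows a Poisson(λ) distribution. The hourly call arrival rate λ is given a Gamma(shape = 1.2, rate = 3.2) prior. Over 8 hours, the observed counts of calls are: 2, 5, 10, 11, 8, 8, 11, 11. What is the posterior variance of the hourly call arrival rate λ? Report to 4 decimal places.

0.5357

With a Gamma(shape α, rate β) prior, the Poisson likelihood is conjugate: the posterior is Gamma(α + ΣXᵢ, β + n).
Sum of counts S = 66 over n = 8 hours.
Posterior: Gamma(α+S, β+n) = Gamma(1.2+66, 3.2+8) = Gamma(67.2, 11.2).
Var = α/β² = 67.2/11.2² = 0.5357.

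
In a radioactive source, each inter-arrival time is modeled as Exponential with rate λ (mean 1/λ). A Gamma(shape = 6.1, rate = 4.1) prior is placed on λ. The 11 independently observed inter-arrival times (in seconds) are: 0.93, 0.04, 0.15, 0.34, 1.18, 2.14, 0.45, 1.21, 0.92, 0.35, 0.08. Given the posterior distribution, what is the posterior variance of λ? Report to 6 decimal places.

With a Gamma(shape α, rate β) prior on the exponential rate λ, the posterior after n observations with total T = Σxᵢ is Gamma(α+n, β+T).
Sum of observations T = 7.79 seconds; n = 11.
Posterior: Gamma(6.1+11, 4.1+7.79) = Gamma(17.1, 11.89).
Var = α/β² = 0.120957.

0.120957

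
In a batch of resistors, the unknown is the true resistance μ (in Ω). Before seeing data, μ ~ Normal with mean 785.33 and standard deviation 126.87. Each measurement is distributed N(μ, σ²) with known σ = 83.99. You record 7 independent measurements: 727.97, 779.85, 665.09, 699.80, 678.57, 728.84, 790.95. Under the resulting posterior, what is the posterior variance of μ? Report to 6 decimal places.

948.382402

For Normal data with known variance σ², a Normal(μ₀, σ₀²) prior on μ is conjugate. Posterior precision = 1/σ₀² + n/σ²; posterior mean is the precision-weighted average of μ₀ and x̄.
σ₀² = 126.87² = 16095.9969, σ² = 83.99² = 7054.3201; σ² + n·σ₀² = 7054.3201 + 7·16095.9969 = 119726.2984.
Posterior precision = 1/σ₀² + n/σ² = 1/16095.9969 + 7/7054.3201 = (σ² + n·σ₀²)/(σ₀²σ²) = 119726.2984/(16095.9969·7054.3201); posterior variance σₙ² = σ₀²σ²/(σ² + n·σ₀²) = 16095.9969·7054.3201/119726.2984 = 948.382402.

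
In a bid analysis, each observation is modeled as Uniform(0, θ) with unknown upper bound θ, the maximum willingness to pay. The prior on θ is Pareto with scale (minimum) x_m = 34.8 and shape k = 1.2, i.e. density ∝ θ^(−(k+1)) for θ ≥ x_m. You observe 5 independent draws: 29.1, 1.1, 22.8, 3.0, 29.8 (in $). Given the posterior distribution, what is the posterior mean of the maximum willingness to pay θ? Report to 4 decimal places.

41.4923

A Pareto(scale x_m, shape k) prior on the upper bound θ of Uniform(0, θ) is conjugate: posterior is Pareto(max(x_m, max xᵢ), k + n).
Sample maximum = 29.8; prior scale x_m = 34.8 → posterior scale = max = 34.8.
Posterior shape = 1.2 + 5 = 6.2.
E[θ|data] = k·x_m/(k−1) = 6.2·34.8/5.2 = 41.4923.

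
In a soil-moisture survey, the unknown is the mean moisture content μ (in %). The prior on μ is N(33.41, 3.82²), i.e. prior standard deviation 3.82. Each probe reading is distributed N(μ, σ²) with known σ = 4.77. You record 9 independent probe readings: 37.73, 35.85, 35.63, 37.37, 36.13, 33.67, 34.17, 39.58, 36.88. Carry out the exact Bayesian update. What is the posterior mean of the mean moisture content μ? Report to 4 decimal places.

35.9026

For Normal data with known variance σ², a Normal(μ₀, σ₀²) prior on μ is conjugate. Posterior precision = 1/σ₀² + n/σ²; posterior mean is the precision-weighted average of μ₀ and x̄.
Σxᵢ = 37.73 + 35.85 + 35.63 + 37.37 + 36.13 + 33.67 + 34.17 + 39.58 + 36.88 = 327.01, so n·x̄ = 327.01.
σ₀² = 3.82² = 14.5924, σ² = 4.77² = 22.7529; σ² + n·σ₀² = 22.7529 + 9·14.5924 = 154.0845.
Posterior mean = (μ₀/σ₀² + n·x̄/σ²)/(1/σ₀² + n/σ²) = (σ²·μ₀ + σ₀²·n·x̄)/(σ² + n·σ₀²) = (22.7529·33.41 + 14.5924·327.01)/154.0845 = 5532.035113/154.0845 = 35.9026.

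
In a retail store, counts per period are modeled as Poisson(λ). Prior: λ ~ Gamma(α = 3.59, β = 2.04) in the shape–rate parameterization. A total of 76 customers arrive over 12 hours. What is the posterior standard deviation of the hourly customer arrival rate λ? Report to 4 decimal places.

0.6354

With a Gamma(shape α, rate β) prior, the Poisson likelihood is conjugate: the posterior is Gamma(α + ΣXᵢ, β + n).
Posterior: Gamma(α+S, β+n) = Gamma(3.59+76, 2.04+12) = Gamma(79.59, 14.04).
SD = √α/β = √79.59/14.04 = 0.6354.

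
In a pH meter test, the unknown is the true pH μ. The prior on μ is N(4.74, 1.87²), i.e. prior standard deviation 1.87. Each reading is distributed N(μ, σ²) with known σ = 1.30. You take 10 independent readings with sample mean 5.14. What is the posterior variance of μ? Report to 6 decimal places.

0.161209

For Normal data with known variance σ², a Normal(μ₀, σ₀²) prior on μ is conjugate. Posterior precision = 1/σ₀² + n/σ²; posterior mean is the precision-weighted average of μ₀ and x̄.
σ₀² = 1.87² = 3.4969, σ² = 1.30² = 1.69; σ² + n·σ₀² = 1.69 + 10·3.4969 = 36.659.
Posterior precision = 1/σ₀² + n/σ² = 1/3.4969 + 10/1.69 = (σ² + n·σ₀²)/(σ₀²σ²) = 36.659/(3.4969·1.69); posterior variance σₙ² = σ₀²σ²/(σ² + n·σ₀²) = 3.4969·1.69/36.659 = 0.161209.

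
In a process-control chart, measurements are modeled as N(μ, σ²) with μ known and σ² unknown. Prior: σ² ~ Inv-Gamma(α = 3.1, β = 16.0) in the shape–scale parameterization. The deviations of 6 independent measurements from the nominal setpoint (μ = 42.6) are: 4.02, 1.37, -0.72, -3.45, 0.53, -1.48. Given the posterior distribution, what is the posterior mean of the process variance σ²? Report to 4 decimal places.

With known mean μ and an Inverse-Gamma(α, β) prior on σ², the Normal likelihood is conjugate: posterior is Inv-Gamma(α + n/2, β + Σ(xᵢ−μ)²/2).
Σ(xᵢ−μ)² = (4.02)² + (1.37)² + (-0.72)² + (-3.45)² + (0.53)² + (-1.48)² = 32.9295.
Posterior: Inv-Gamma(3.1 + 6/2, 16.0 + 32.9295/2) = Inv-Gamma(6.10, 32.46475).
E[σ²|data] = β/(α−1) = 32.46475/5.10 = 6.3656.

6.3656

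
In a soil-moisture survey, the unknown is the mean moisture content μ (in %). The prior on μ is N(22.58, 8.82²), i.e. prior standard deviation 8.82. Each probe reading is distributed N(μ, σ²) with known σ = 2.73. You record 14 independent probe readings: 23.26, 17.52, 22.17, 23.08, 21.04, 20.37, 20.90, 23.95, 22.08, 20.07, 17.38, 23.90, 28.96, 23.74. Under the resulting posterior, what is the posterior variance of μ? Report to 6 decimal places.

0.528732

For Normal data with known variance σ², a Normal(μ₀, σ₀²) prior on μ is conjugate. Posterior precision = 1/σ₀² + n/σ²; posterior mean is the precision-weighted average of μ₀ and x̄.
σ₀² = 8.82² = 77.7924, σ² = 2.73² = 7.4529; σ² + n·σ₀² = 7.4529 + 14·77.7924 = 1096.5465.
Posterior precision = 1/σ₀² + n/σ² = 1/77.7924 + 14/7.4529 = (σ² + n·σ₀²)/(σ₀²σ²) = 1096.5465/(77.7924·7.4529); posterior variance σₙ² = σ₀²σ²/(σ² + n·σ₀²) = 77.7924·7.4529/1096.5465 = 0.528732.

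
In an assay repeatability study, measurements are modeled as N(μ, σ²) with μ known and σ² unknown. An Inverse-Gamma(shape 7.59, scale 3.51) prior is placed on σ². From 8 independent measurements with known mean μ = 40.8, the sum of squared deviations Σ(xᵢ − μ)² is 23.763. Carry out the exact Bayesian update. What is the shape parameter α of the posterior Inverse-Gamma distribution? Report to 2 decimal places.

11.59

With known mean μ and an Inverse-Gamma(α, β) prior on σ², the Normal likelihood is conjugate: posterior is Inv-Gamma(α + n/2, β + Σ(xᵢ−μ)²/2).
Posterior: Inv-Gamma(7.59 + 8/2, 3.51 + 23.763/2) = Inv-Gamma(11.59, 15.3915).
Posterior α = 11.59.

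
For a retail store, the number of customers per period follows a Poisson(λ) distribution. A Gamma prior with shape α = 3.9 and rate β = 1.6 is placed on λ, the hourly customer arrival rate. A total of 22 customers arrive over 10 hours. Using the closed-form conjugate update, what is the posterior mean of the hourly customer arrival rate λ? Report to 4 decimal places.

2.2328

With a Gamma(shape α, rate β) prior, the Poisson likelihood is conjugate: the posterior is Gamma(α + ΣXᵢ, β + n).
Posterior: Gamma(α+S, β+n) = Gamma(3.9+22, 1.6+10) = Gamma(25.9, 11.6).
Posterior mean = α/β = 25.9/11.6 = 2.2328.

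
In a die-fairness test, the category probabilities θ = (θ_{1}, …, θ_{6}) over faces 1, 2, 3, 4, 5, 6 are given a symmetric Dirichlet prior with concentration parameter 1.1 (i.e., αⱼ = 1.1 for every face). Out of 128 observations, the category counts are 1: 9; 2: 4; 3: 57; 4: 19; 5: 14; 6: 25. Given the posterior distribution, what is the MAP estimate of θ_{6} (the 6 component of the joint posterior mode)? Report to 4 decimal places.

0.1952

The Dirichlet prior is conjugate to the Multinomial likelihood: each posterior αⱼ = prior αⱼ + observed count nⱼ.
Posterior concentration: (10.1, 5.1, 58.1, 20.1, 15.1, 26.1), total = 134.6.
Joint mode component: (α_{6}−1)/(Σα−K) = 25.1/128.6 = 0.1952.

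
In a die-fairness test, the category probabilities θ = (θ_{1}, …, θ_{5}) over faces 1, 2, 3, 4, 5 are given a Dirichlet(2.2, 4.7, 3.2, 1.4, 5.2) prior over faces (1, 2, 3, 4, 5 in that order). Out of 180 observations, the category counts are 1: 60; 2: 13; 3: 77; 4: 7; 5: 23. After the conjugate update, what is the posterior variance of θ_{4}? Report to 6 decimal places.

The Dirichlet prior is conjugate to the Multinomial likelihood: each posterior αⱼ = prior αⱼ + observed count nⱼ.
Posterior concentration: (62.2, 17.7, 80.2, 8.4, 28.2), total = 196.7.
Var[θ_j] = α_j(Σα−α_j)/((Σα)²(Σα+1)) = 8.4·188.3/(196.7²·197.7) = 0.000207.

0.000207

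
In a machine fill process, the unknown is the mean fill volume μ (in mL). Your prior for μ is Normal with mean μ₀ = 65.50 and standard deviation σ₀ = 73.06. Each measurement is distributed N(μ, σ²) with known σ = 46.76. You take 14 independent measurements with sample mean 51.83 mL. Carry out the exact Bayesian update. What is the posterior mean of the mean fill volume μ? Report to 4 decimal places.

For Normal data with known variance σ², a Normal(μ₀, σ₀²) prior on μ is conjugate. Posterior precision = 1/σ₀² + n/σ²; posterior mean is the precision-weighted average of μ₀ and x̄.
n·x̄ = 14·51.83 = 725.62.
σ₀² = 73.06² = 5337.7636, σ² = 46.76² = 2186.4976; σ² + n·σ₀² = 2186.4976 + 14·5337.7636 = 76915.188.
Posterior mean = (μ₀/σ₀² + n·x̄/σ²)/(1/σ₀² + n/σ²) = (σ²·μ₀ + σ₀²·n·x̄)/(σ² + n·σ₀²) = (2186.4976·65.50 + 5337.7636·725.62)/76915.188 = 4016403.616232/76915.188 = 52.2186.

52.2186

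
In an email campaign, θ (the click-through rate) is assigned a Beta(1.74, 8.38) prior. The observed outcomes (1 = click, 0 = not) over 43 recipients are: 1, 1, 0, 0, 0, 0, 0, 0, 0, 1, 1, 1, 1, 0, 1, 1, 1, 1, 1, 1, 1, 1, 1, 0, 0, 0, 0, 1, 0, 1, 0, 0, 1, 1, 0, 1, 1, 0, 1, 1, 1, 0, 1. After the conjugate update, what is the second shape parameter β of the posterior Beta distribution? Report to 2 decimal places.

The Beta prior is conjugate to a Binomial/Bernoulli likelihood; the update adds successes to α and failures to β.
Posterior: Beta(α+k, β+n−k) = Beta(1.74+25, 8.38+18) = Beta(26.74, 26.38).
Posterior β = 26.38.

26.38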